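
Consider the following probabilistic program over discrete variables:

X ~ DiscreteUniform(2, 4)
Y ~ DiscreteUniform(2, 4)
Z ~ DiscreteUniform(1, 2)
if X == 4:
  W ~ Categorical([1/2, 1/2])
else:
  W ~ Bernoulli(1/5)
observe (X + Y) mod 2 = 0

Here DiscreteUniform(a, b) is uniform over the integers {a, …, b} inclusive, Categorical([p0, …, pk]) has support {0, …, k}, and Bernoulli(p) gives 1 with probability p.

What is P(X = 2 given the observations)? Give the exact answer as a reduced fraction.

Enumerate traces; 20 have nonzero weight after conditioning:
  (X=2, Y=2, Z=1, W=0) weight 2/45
  (X=2, Y=2, Z=1, W=1) weight 1/90
  (X=2, Y=2, Z=2, W=0) weight 2/45
  (X=2, Y=2, Z=2, W=1) weight 1/90
  (X=2, Y=4, Z=1, W=0) weight 2/45
  (X=2, Y=4, Z=1, W=1) weight 1/90
  (X=2, Y=4, Z=2, W=0) weight 2/45
  (X=2, Y=4, Z=2, W=1) weight 1/90
  (X=3, Y=3, Z=1, W=0) weight 2/45
  (X=4, Y=2, Z=1, W=0) weight 1/36
  … 10 more
Group by X:
  weight(X=2) = 2/9
  weight(X=3) = 1/9
  weight(X=4) = 2/9
Total weight = 2/9 + 1/9 + 2/9 = 5/9
P(X=2 | obs) = 2/9 / 5/9 = 2/5
P(X=3 | obs) = 1/9 / 5/9 = 1/5
P(X=4 | obs) = 2/9 / 5/9 = 2/5

P(X = 2 | obs) = 2/5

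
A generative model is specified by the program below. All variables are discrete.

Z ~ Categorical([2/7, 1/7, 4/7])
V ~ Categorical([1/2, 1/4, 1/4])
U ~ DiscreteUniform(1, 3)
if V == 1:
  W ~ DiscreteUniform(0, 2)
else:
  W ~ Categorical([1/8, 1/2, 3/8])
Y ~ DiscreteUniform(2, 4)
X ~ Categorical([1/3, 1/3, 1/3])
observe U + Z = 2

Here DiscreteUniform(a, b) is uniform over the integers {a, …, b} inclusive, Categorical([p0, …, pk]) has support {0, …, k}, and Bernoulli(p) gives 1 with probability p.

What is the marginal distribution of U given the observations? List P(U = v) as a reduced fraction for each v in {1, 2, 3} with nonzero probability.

P(U=1) = 1/3, P(U=2) = 2/3

Enumerate traces; 162 have nonzero weight after conditioning:
  (Z=0, V=0, U=2, W=0, Y=2, X=0) weight 1/1512
  (Z=0, V=0, U=2, W=0, Y=2, X=1) weight 1/1512
  (Z=0, V=0, U=2, W=0, Y=2, X=2) weight 1/1512
  (Z=0, V=0, U=2, W=0, Y=3, X=0) weight 1/1512
  (Z=0, V=0, U=2, W=0, Y=3, X=1) weight 1/1512
  (Z=0, V=0, U=2, W=0, Y=3, X=2) weight 1/1512
  (Z=0, V=0, U=2, W=0, Y=4, X=0) weight 1/1512
  (Z=0, V=0, U=2, W=0, Y=4, X=1) weight 1/1512
  (Z=1, V=0, U=1, W=0, Y=2, X=0) weight 1/3024
  … 153 more
Group by U:
  weight(U=1) = 1/21
  weight(U=2) = 2/21
Total weight = 1/21 + 2/21 = 1/7
P(U=1 | obs) = 1/21 / 1/7 = 1/3
P(U=2 | obs) = 2/21 / 1/7 = 2/3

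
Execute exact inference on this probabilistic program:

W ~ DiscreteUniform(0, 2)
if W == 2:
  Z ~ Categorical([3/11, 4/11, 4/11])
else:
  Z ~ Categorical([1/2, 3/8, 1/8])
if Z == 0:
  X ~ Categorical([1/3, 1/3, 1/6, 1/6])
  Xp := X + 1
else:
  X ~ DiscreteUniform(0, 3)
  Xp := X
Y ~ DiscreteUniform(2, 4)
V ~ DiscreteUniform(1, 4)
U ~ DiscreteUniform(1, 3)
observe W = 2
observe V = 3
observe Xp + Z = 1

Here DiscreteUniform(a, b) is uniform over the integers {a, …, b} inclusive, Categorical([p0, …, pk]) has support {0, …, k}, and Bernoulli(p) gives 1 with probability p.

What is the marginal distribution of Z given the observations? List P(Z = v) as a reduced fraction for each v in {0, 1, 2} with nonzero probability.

Enumerate traces; 18 have nonzero weight after conditioning:
  (W=2, Z=0, X=0, Y=2, V=3, U=1) weight 1/1188
  (W=2, Z=0, X=0, Y=2, V=3, U=2) weight 1/1188
  (W=2, Z=0, X=0, Y=2, V=3, U=3) weight 1/1188
  (W=2, Z=0, X=0, Y=3, V=3, U=1) weight 1/1188
  (W=2, Z=0, X=0, Y=3, V=3, U=2) weight 1/1188
  (W=2, Z=0, X=0, Y=3, V=3, U=3) weight 1/1188
  (W=2, Z=0, X=0, Y=4, V=3, U=1) weight 1/1188
  (W=2, Z=0, X=0, Y=4, V=3, U=2) weight 1/1188
  (W=2, Z=1, X=0, Y=2, V=3, U=1) weight 1/1188
  … 9 more
Group by Z:
  weight(Z=0) = 1/132
  weight(Z=1) = 1/132
Total weight = 1/132 + 1/132 = 1/66
P(Z=0 | obs) = 1/132 / 1/66 = 1/2
P(Z=1 | obs) = 1/132 / 1/66 = 1/2

P(Z=0) = 1/2, P(Z=1) = 1/2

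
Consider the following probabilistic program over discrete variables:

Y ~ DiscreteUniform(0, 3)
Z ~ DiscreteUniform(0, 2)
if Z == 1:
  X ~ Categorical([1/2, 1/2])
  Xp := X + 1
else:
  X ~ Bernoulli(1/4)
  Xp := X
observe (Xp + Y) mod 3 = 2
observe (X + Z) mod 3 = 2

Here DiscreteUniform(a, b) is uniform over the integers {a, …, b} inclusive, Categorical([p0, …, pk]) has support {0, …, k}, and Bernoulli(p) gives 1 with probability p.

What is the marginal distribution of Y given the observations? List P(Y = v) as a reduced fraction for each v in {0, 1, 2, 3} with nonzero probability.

Enumerate traces; 3 have nonzero weight after conditioning:
  (Y=0, Z=1, X=1) weight 1/24
  (Y=2, Z=2, X=0) weight 1/16
  (Y=3, Z=1, X=1) weight 1/24
Group by Y:
  weight(Y=0) = 1/24
  weight(Y=2) = 1/16
  weight(Y=3) = 1/24
Total weight = 1/24 + 1/16 + 1/24 = 7/48
P(Y=0 | obs) = 1/24 / 7/48 = 2/7
P(Y=2 | obs) = 1/16 / 7/48 = 3/7
P(Y=3 | obs) = 1/24 / 7/48 = 2/7

P(Y=0) = 2/7, P(Y=2) = 3/7, P(Y=3) = 2/7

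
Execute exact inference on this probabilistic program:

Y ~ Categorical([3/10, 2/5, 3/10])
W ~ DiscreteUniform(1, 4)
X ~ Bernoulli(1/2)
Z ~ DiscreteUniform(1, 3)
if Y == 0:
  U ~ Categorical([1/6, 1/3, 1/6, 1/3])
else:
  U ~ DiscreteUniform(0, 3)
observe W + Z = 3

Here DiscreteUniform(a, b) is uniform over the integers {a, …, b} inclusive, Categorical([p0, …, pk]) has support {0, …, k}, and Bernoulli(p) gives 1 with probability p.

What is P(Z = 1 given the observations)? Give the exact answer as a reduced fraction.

P(Z = 1 | obs) = 1/2

Enumerate traces; 48 have nonzero weight after conditioning:
  (Y=0, W=1, X=0, Z=2, U=0) weight 1/480
  (Y=0, W=1, X=0, Z=2, U=1) weight 1/240
  (Y=0, W=1, X=0, Z=2, U=2) weight 1/480
  (Y=0, W=1, X=0, Z=2, U=3) weight 1/240
  (Y=0, W=1, X=1, Z=2, U=0) weight 1/480
  (Y=0, W=1, X=1, Z=2, U=1) weight 1/240
  (Y=0, W=1, X=1, Z=2, U=2) weight 1/480
  (Y=0, W=1, X=1, Z=2, U=3) weight 1/240
  (Y=0, W=2, X=0, Z=1, U=0) weight 1/480
  … 39 more
Group by Z:
  weight(Z=1) = 1/12
  weight(Z=2) = 1/12
Total weight = 1/12 + 1/12 = 1/6
P(Z=1 | obs) = 1/12 / 1/6 = 1/2
P(Z=2 | obs) = 1/12 / 1/6 = 1/2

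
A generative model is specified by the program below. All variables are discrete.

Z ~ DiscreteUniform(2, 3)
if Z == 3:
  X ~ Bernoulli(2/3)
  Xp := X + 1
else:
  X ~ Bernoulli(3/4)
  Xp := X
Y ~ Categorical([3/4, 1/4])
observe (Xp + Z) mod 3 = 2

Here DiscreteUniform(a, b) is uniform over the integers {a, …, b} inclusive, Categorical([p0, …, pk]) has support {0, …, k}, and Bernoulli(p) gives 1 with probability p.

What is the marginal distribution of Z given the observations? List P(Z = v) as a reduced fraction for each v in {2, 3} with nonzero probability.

Enumerate traces; 4 have nonzero weight after conditioning:
  (Z=2, X=0, Y=0) weight 3/32
  (Z=2, X=0, Y=1) weight 1/32
  (Z=3, X=1, Y=0) weight 1/4
  (Z=3, X=1, Y=1) weight 1/12
Group by Z:
  weight(Z=2) = 1/8
  weight(Z=3) = 1/3
Total weight = 1/8 + 1/3 = 11/24
P(Z=2 | obs) = 1/8 / 11/24 = 3/11
P(Z=3 | obs) = 1/3 / 11/24 = 8/11

P(Z=2) = 3/11, P(Z=3) = 8/11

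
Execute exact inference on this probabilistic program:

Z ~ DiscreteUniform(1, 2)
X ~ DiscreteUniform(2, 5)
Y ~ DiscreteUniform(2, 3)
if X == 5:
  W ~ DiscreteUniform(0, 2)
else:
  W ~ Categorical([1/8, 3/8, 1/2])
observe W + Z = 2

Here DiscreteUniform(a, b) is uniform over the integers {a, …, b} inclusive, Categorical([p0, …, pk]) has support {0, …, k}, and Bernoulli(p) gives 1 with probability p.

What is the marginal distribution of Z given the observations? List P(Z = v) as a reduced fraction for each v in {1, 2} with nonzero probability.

P(Z=1) = 35/52, P(Z=2) = 17/52

Enumerate traces; 16 have nonzero weight after conditioning:
  (Z=1, X=2, Y=2, W=1) weight 3/128
  (Z=1, X=2, Y=3, W=1) weight 3/128
  (Z=1, X=3, Y=2, W=1) weight 3/128
  (Z=1, X=3, Y=3, W=1) weight 3/128
  (Z=1, X=4, Y=2, W=1) weight 3/128
  (Z=1, X=4, Y=3, W=1) weight 3/128
  (Z=1, X=5, Y=2, W=1) weight 1/48
  (Z=1, X=5, Y=3, W=1) weight 1/48
  (Z=2, X=2, Y=2, W=0) weight 1/128
  … 7 more
Group by Z:
  weight(Z=1) = 35/192
  weight(Z=2) = 17/192
Total weight = 35/192 + 17/192 = 13/48
P(Z=1 | obs) = 35/192 / 13/48 = 35/52
P(Z=2 | obs) = 17/192 / 13/48 = 17/52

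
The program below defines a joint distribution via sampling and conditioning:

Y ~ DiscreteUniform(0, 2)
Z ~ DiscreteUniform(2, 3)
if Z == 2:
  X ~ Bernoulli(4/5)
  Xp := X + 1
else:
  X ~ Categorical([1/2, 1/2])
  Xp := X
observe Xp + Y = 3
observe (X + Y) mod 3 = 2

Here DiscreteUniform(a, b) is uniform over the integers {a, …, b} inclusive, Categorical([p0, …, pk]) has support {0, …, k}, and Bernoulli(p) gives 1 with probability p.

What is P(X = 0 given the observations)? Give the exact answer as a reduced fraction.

Enumerate traces; 2 have nonzero weight after conditioning:
  (Y=1, Z=2, X=1) weight 2/15
  (Y=2, Z=2, X=0) weight 1/30
Group by X:
  weight(X=0) = 1/30
  weight(X=1) = 2/15
Total weight = 1/30 + 2/15 = 1/6
P(X=0 | obs) = 1/30 / 1/6 = 1/5
P(X=1 | obs) = 2/15 / 1/6 = 4/5

P(X = 0 | obs) = 1/5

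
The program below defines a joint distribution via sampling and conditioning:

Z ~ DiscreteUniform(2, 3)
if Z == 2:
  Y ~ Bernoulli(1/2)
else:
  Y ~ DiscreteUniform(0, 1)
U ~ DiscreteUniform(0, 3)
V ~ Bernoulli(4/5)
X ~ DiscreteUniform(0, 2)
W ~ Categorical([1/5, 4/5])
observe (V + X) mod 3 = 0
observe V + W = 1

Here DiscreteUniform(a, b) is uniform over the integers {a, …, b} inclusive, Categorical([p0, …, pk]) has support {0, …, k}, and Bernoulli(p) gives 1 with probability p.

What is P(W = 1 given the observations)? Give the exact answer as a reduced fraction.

Enumerate traces; 32 have nonzero weight after conditioning:
  (Z=2, Y=0, U=0, V=0, X=0, W=1) weight 1/300
  (Z=2, Y=0, U=0, V=1, X=2, W=0) weight 1/300
  (Z=2, Y=0, U=1, V=0, X=0, W=1) weight 1/300
  (Z=2, Y=0, U=1, V=1, X=2, W=0) weight 1/300
  (Z=2, Y=0, U=2, V=0, X=0, W=1) weight 1/300
  (Z=2, Y=0, U=2, V=1, X=2, W=0) weight 1/300
  (Z=2, Y=0, U=3, V=0, X=0, W=1) weight 1/300
  (Z=2, Y=0, U=3, V=1, X=2, W=0) weight 1/300
  … 24 more
Group by W:
  weight(W=0) = 4/75
  weight(W=1) = 4/75
Total weight = 4/75 + 4/75 = 8/75
P(W=0 | obs) = 4/75 / 8/75 = 1/2
P(W=1 | obs) = 4/75 / 8/75 = 1/2

P(W = 1 | obs) = 1/2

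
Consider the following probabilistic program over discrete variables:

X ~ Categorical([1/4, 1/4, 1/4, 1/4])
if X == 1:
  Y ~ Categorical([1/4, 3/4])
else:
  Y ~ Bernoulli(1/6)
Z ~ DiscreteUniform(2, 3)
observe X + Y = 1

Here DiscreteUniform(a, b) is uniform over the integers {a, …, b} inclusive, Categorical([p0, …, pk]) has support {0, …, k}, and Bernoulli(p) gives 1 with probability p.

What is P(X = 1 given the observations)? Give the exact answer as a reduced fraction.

P(X = 1 | obs) = 3/5

Enumerate traces; 4 have nonzero weight after conditioning:
  (X=0, Y=1, Z=2) weight 1/48
  (X=0, Y=1, Z=3) weight 1/48
  (X=1, Y=0, Z=2) weight 1/32
  (X=1, Y=0, Z=3) weight 1/32
Group by X:
  weight(X=0) = 1/24
  weight(X=1) = 1/16
Total weight = 1/24 + 1/16 = 5/48
P(X=0 | obs) = 1/24 / 5/48 = 2/5
P(X=1 | obs) = 1/16 / 5/48 = 3/5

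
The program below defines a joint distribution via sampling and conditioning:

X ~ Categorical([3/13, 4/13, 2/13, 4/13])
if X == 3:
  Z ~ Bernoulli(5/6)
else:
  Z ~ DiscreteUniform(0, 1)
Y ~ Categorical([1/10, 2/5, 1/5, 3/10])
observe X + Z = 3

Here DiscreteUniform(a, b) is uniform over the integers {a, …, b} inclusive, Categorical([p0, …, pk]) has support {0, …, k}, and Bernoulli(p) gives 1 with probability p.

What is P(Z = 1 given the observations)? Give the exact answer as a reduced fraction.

Enumerate traces; 8 have nonzero weight after conditioning:
  (X=2, Z=1, Y=0) weight 1/130
  (X=2, Z=1, Y=1) weight 2/65
  (X=2, Z=1, Y=2) weight 1/65
  (X=2, Z=1, Y=3) weight 3/130
  (X=3, Z=0, Y=0) weight 1/195
  (X=3, Z=0, Y=1) weight 4/195
  (X=3, Z=0, Y=2) weight 2/195
  (X=3, Z=0, Y=3) weight 1/65
Group by Z:
  weight(Z=0) = 2/39
  weight(Z=1) = 1/13
Total weight = 2/39 + 1/13 = 5/39
P(Z=0 | obs) = 2/39 / 5/39 = 2/5
P(Z=1 | obs) = 1/13 / 5/39 = 3/5

P(Z = 1 | obs) = 3/5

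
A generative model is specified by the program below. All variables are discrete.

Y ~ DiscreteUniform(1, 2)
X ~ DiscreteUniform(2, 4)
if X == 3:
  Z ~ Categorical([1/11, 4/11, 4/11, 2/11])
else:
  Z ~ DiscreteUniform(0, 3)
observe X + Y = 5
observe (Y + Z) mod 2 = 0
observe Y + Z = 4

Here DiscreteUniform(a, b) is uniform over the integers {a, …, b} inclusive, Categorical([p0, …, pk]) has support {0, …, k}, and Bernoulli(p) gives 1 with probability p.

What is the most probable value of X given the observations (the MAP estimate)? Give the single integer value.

Enumerate traces; 2 have nonzero weight after conditioning:
  (Y=1, X=4, Z=3) weight 1/24
  (Y=2, X=3, Z=2) weight 2/33
Group by X:
  weight(X=3) = 2/33
  weight(X=4) = 1/24
Total weight = 2/33 + 1/24 = 9/88
P(X=3 | obs) = 2/33 / 9/88 = 16/27
P(X=4 | obs) = 1/24 / 9/88 = 11/27
argmax = 3

argmax_v P(X = v | obs) = 3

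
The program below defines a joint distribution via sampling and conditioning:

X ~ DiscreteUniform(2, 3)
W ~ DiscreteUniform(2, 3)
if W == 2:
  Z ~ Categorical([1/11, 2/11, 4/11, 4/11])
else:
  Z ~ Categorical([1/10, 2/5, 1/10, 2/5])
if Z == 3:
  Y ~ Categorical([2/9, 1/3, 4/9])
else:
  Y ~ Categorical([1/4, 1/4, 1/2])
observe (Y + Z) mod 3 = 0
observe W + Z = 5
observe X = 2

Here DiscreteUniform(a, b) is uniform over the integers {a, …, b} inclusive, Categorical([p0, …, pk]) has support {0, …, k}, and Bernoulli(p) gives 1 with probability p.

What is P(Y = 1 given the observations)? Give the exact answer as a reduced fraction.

P(Y = 1 | obs) = 99/419

Enumerate traces; 2 have nonzero weight after conditioning:
  (X=2, W=2, Z=3, Y=0) weight 2/99
  (X=2, W=3, Z=2, Y=1) weight 1/160
Group by Y:
  weight(Y=0) = 2/99
  weight(Y=1) = 1/160
Total weight = 2/99 + 1/160 = 419/15840
P(Y=0 | obs) = 2/99 / 419/15840 = 320/419
P(Y=1 | obs) = 1/160 / 419/15840 = 99/419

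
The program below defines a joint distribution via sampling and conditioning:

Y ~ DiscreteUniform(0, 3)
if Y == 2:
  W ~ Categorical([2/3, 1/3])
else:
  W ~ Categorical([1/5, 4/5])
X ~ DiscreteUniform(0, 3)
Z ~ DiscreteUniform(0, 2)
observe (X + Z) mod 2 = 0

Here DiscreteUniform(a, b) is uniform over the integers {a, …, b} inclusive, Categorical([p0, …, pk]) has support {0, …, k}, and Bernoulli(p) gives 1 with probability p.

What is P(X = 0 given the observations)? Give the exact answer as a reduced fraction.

Enumerate traces; 48 have nonzero weight after conditioning:
  (Y=0, W=0, X=0, Z=0) weight 1/240
  (Y=0, W=0, X=0, Z=2) weight 1/240
  (Y=0, W=0, X=1, Z=1) weight 1/240
  (Y=0, W=0, X=2, Z=0) weight 1/240
  (Y=0, W=0, X=2, Z=2) weight 1/240
  (Y=0, W=0, X=3, Z=1) weight 1/240
  (Y=0, W=1, X=0, Z=0) weight 1/60
  (Y=0, W=1, X=0, Z=2) weight 1/60
  … 40 more
Group by X:
  weight(X=0) = 1/6
  weight(X=1) = 1/12
  weight(X=2) = 1/6
  weight(X=3) = 1/12
Total weight = 1/6 + 1/12 + 1/6 + 1/12 = 1/2
P(X=0 | obs) = 1/6 / 1/2 = 1/3
P(X=1 | obs) = 1/12 / 1/2 = 1/6
P(X=2 | obs) = 1/6 / 1/2 = 1/3
P(X=3 | obs) = 1/12 / 1/2 = 1/6

P(X = 0 | obs) = 1/3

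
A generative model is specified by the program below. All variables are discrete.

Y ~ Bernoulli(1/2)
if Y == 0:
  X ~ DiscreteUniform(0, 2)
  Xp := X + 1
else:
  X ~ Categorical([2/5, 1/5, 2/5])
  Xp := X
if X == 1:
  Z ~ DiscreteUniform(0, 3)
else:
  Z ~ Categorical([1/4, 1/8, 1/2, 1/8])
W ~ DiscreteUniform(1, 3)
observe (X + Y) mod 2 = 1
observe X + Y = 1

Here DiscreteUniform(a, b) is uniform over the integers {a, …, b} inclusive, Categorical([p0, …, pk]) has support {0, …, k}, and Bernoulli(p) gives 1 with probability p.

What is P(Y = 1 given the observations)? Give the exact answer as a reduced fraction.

Enumerate traces; 24 have nonzero weight after conditioning:
  (Y=0, X=1, Z=0, W=1) weight 1/72
  (Y=0, X=1, Z=0, W=2) weight 1/72
  (Y=0, X=1, Z=0, W=3) weight 1/72
  (Y=0, X=1, Z=1, W=1) weight 1/72
  (Y=0, X=1, Z=1, W=2) weight 1/72
  (Y=0, X=1, Z=1, W=3) weight 1/72
  (Y=0, X=1, Z=2, W=1) weight 1/72
  (Y=0, X=1, Z=2, W=2) weight 1/72
  (Y=1, X=0, Z=0, W=1) weight 1/60
  … 15 more
Group by Y:
  weight(Y=0) = 1/6
  weight(Y=1) = 1/5
Total weight = 1/6 + 1/5 = 11/30
P(Y=0 | obs) = 1/6 / 11/30 = 5/11
P(Y=1 | obs) = 1/5 / 11/30 = 6/11

P(Y = 1 | obs) = 6/11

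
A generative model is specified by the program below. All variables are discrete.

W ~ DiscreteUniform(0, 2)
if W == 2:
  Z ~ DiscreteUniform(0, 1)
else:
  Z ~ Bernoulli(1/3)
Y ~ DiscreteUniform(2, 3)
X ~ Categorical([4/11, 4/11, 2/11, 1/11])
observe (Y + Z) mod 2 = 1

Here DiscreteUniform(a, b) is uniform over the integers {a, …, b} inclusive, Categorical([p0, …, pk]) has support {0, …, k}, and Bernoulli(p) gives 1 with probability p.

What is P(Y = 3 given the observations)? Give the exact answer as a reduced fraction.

Enumerate traces; 24 have nonzero weight after conditioning:
  (W=0, Z=0, Y=3, X=0) weight 4/99
  (W=0, Z=0, Y=3, X=1) weight 4/99
  (W=0, Z=0, Y=3, X=2) weight 2/99
  (W=0, Z=0, Y=3, X=3) weight 1/99
  (W=0, Z=1, Y=2, X=0) weight 2/99
  (W=0, Z=1, Y=2, X=1) weight 2/99
  (W=0, Z=1, Y=2, X=2) weight 1/99
  (W=0, Z=1, Y=2, X=3) weight 1/198
  … 16 more
Group by Y:
  weight(Y=2) = 7/36
  weight(Y=3) = 11/36
Total weight = 7/36 + 11/36 = 1/2
P(Y=2 | obs) = 7/36 / 1/2 = 7/18
P(Y=3 | obs) = 11/36 / 1/2 = 11/18

P(Y = 3 | obs) = 11/18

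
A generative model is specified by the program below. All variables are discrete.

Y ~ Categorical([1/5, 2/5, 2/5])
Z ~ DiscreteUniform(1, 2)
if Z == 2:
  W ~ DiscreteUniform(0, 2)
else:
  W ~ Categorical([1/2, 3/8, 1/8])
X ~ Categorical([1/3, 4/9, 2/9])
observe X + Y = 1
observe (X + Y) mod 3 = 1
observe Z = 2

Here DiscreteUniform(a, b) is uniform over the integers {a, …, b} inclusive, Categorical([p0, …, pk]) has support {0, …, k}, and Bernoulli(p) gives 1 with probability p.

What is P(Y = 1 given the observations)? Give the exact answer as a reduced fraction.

P(Y = 1 | obs) = 3/5

Enumerate traces; 6 have nonzero weight after conditioning:
  (Y=0, Z=2, W=0, X=1) weight 2/135
  (Y=0, Z=2, W=1, X=1) weight 2/135
  (Y=0, Z=2, W=2, X=1) weight 2/135
  (Y=1, Z=2, W=0, X=0) weight 1/45
  (Y=1, Z=2, W=1, X=0) weight 1/45
  (Y=1, Z=2, W=2, X=0) weight 1/45
Group by Y:
  weight(Y=0) = 2/45
  weight(Y=1) = 1/15
Total weight = 2/45 + 1/15 = 1/9
P(Y=0 | obs) = 2/45 / 1/9 = 2/5
P(Y=1 | obs) = 1/15 / 1/9 = 3/5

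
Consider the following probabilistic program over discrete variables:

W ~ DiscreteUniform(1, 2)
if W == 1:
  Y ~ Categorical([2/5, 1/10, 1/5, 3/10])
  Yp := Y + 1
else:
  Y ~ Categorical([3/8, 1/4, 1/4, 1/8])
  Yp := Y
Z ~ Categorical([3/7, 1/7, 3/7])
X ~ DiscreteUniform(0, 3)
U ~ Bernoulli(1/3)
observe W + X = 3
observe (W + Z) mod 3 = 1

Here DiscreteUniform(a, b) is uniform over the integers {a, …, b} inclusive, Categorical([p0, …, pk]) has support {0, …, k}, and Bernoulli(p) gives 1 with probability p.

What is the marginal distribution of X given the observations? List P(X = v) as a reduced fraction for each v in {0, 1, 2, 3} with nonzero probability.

Enumerate traces; 16 have nonzero weight after conditioning:
  (W=1, Y=0, Z=0, X=2, U=0) weight 1/70
  (W=1, Y=0, Z=0, X=2, U=1) weight 1/140
  (W=1, Y=1, Z=0, X=2, U=0) weight 1/280
  (W=1, Y=1, Z=0, X=2, U=1) weight 1/560
  (W=1, Y=2, Z=0, X=2, U=0) weight 1/140
  (W=1, Y=2, Z=0, X=2, U=1) weight 1/280
  (W=1, Y=3, Z=0, X=2, U=0) weight 3/280
  (W=1, Y=3, Z=0, X=2, U=1) weight 3/560
  (W=2, Y=0, Z=2, X=1, U=0) weight 3/224
  … 7 more
Group by X:
  weight(X=1) = 3/56
  weight(X=2) = 3/56
Total weight = 3/56 + 3/56 = 3/28
P(X=1 | obs) = 3/56 / 3/28 = 1/2
P(X=2 | obs) = 3/56 / 3/28 = 1/2

P(X=1) = 1/2, P(X=2) = 1/2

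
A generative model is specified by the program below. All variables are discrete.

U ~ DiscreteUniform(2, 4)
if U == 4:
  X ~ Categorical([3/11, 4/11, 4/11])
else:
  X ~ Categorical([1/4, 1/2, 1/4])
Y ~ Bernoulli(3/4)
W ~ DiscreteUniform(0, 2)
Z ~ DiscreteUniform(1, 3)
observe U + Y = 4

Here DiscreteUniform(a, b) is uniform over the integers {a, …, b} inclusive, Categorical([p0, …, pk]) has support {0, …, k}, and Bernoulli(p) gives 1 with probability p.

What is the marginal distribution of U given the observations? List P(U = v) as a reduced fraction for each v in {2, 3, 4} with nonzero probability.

P(U=3) = 3/4, P(U=4) = 1/4

Enumerate traces; 54 have nonzero weight after conditioning:
  (U=3, X=0, Y=1, W=0, Z=1) weight 1/144
  (U=3, X=0, Y=1, W=0, Z=2) weight 1/144
  (U=3, X=0, Y=1, W=0, Z=3) weight 1/144
  (U=3, X=0, Y=1, W=1, Z=1) weight 1/144
  (U=3, X=0, Y=1, W=1, Z=2) weight 1/144
  (U=3, X=0, Y=1, W=1, Z=3) weight 1/144
  (U=3, X=0, Y=1, W=2, Z=1) weight 1/144
  (U=3, X=0, Y=1, W=2, Z=2) weight 1/144
  (U=4, X=0, Y=0, W=0, Z=1) weight 1/396
  … 45 more
Group by U:
  weight(U=3) = 1/4
  weight(U=4) = 1/12
Total weight = 1/4 + 1/12 = 1/3
P(U=3 | obs) = 1/4 / 1/3 = 3/4
P(U=4 | obs) = 1/12 / 1/3 = 1/4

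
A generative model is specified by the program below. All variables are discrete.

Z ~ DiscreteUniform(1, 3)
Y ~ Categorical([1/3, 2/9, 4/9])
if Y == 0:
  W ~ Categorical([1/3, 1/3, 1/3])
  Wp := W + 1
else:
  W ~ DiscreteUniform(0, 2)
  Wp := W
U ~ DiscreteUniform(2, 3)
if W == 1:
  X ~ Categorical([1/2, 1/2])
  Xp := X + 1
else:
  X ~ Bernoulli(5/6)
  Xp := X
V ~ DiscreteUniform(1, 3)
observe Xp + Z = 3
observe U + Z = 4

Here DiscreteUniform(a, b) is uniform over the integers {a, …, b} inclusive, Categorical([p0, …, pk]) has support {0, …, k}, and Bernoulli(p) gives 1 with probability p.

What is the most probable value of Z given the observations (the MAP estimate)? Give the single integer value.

Enumerate traces; 36 have nonzero weight after conditioning:
  (Z=1, Y=0, W=1, U=3, X=1, V=1) weight 1/324
  (Z=1, Y=0, W=1, U=3, X=1, V=2) weight 1/324
  (Z=1, Y=0, W=1, U=3, X=1, V=3) weight 1/324
  (Z=1, Y=1, W=1, U=3, X=1, V=1) weight 1/486
  (Z=1, Y=1, W=1, U=3, X=1, V=2) weight 1/486
  (Z=1, Y=1, W=1, U=3, X=1, V=3) weight 1/486
  (Z=1, Y=2, W=1, U=3, X=1, V=1) weight 1/243
  (Z=1, Y=2, W=1, U=3, X=1, V=2) weight 1/243
  (Z=2, Y=0, W=0, U=2, X=1, V=1) weight 5/972
  … 27 more
Group by Z:
  weight(Z=1) = 1/36
  weight(Z=2) = 13/108
Total weight = 1/36 + 13/108 = 4/27
P(Z=1 | obs) = 1/36 / 4/27 = 3/16
P(Z=2 | obs) = 13/108 / 4/27 = 13/16
argmax = 2

argmax_v P(Z = v | obs) = 2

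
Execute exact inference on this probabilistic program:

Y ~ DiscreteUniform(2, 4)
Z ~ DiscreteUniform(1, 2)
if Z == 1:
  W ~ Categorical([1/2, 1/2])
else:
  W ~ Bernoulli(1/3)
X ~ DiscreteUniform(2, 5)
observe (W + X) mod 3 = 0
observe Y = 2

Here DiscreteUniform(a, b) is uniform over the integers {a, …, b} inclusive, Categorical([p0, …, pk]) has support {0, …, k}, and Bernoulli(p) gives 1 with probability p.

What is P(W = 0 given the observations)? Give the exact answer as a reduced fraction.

Enumerate traces; 6 have nonzero weight after conditioning:
  (Y=2, Z=1, W=0, X=3) weight 1/48
  (Y=2, Z=1, W=1, X=2) weight 1/48
  (Y=2, Z=1, W=1, X=5) weight 1/48
  (Y=2, Z=2, W=0, X=3) weight 1/36
  (Y=2, Z=2, W=1, X=2) weight 1/72
  (Y=2, Z=2, W=1, X=5) weight 1/72
Group by W:
  weight(W=0) = 7/144
  weight(W=1) = 5/72
Total weight = 7/144 + 5/72 = 17/144
P(W=0 | obs) = 7/144 / 17/144 = 7/17
P(W=1 | obs) = 5/72 / 17/144 = 10/17

P(W = 0 | obs) = 7/17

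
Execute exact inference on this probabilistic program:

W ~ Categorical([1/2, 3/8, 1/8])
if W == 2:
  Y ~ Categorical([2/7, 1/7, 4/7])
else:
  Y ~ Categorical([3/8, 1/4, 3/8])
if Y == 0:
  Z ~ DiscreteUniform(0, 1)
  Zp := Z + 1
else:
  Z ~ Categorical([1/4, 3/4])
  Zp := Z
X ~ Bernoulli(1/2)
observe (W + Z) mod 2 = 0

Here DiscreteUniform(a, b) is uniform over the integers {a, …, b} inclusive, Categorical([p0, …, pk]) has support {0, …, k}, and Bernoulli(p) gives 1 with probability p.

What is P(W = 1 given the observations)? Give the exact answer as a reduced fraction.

P(W = 1 | obs) = 441/821

Enumerate traces; 18 have nonzero weight after conditioning:
  (W=0, Y=0, Z=0, X=0) weight 3/64
  (W=0, Y=0, Z=0, X=1) weight 3/64
  (W=0, Y=1, Z=0, X=0) weight 1/64
  (W=0, Y=1, Z=0, X=1) weight 1/64
  (W=0, Y=2, Z=0, X=0) weight 3/128
  (W=0, Y=2, Z=0, X=1) weight 3/128
  (W=1, Y=0, Z=1, X=0) weight 9/256
  (W=1, Y=0, Z=1, X=1) weight 9/256
  (W=2, Y=0, Z=0, X=0) weight 1/112
  … 9 more
Group by W:
  weight(W=0) = 11/64
  weight(W=1) = 63/256
  weight(W=2) = 9/224
Total weight = 11/64 + 63/256 + 9/224 = 821/1792
P(W=0 | obs) = 11/64 / 821/1792 = 308/821
P(W=1 | obs) = 63/256 / 821/1792 = 441/821
P(W=2 | obs) = 9/224 / 821/1792 = 72/821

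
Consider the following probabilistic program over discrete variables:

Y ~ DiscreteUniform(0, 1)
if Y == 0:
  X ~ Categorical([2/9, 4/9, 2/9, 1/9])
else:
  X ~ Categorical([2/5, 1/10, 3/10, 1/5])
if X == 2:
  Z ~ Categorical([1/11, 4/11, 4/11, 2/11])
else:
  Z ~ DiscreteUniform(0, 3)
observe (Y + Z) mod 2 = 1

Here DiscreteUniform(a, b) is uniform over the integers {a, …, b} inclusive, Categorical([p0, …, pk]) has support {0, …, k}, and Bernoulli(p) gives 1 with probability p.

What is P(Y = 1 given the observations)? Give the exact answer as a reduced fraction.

P(Y = 1 | obs) = 963/1973

Enumerate traces; 16 have nonzero weight after conditioning:
  (Y=0, X=0, Z=1) weight 1/36
  (Y=0, X=0, Z=3) weight 1/36
  (Y=0, X=1, Z=1) weight 1/18
  (Y=0, X=1, Z=3) weight 1/18
  (Y=0, X=2, Z=1) weight 4/99
  (Y=0, X=2, Z=3) weight 2/99
  (Y=0, X=3, Z=1) weight 1/72
  (Y=0, X=3, Z=3) weight 1/72
  (Y=1, X=0, Z=0) weight 1/20
  … 7 more
Group by Y:
  weight(Y=0) = 101/396
  weight(Y=1) = 107/440
Total weight = 101/396 + 107/440 = 1973/3960
P(Y=0 | obs) = 101/396 / 1973/3960 = 1010/1973
P(Y=1 | obs) = 107/440 / 1973/3960 = 963/1973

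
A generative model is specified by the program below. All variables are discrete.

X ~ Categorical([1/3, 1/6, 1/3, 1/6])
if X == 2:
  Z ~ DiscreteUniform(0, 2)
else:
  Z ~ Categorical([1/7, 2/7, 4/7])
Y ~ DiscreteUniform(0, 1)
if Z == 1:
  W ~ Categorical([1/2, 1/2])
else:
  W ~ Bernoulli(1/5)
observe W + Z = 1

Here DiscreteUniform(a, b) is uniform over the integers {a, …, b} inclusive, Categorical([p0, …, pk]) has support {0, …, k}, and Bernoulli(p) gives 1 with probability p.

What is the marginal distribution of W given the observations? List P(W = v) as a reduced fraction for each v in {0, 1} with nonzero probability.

P(W=0) = 95/121, P(W=1) = 26/121

Enumerate traces; 16 have nonzero weight after conditioning:
  (X=0, Z=0, Y=0, W=1) weight 1/210
  (X=0, Z=0, Y=1, W=1) weight 1/210
  (X=0, Z=1, Y=0, W=0) weight 1/42
  (X=0, Z=1, Y=1, W=0) weight 1/42
  (X=1, Z=0, Y=0, W=1) weight 1/420
  (X=1, Z=0, Y=1, W=1) weight 1/420
  (X=1, Z=1, Y=0, W=0) weight 1/84
  (X=1, Z=1, Y=1, W=0) weight 1/84
  … 8 more
Group by W:
  weight(W=0) = 19/126
  weight(W=1) = 13/315
Total weight = 19/126 + 13/315 = 121/630
P(W=0 | obs) = 19/126 / 121/630 = 95/121
P(W=1 | obs) = 13/315 / 121/630 = 26/121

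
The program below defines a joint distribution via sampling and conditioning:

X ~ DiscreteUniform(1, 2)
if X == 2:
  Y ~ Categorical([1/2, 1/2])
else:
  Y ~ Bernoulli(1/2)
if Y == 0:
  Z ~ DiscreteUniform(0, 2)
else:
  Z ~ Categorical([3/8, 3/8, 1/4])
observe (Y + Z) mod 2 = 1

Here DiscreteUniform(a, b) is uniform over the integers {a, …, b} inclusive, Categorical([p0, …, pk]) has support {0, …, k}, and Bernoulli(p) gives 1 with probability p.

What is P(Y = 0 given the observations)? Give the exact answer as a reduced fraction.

Enumerate traces; 6 have nonzero weight after conditioning:
  (X=1, Y=0, Z=1) weight 1/12
  (X=1, Y=1, Z=0) weight 3/32
  (X=1, Y=1, Z=2) weight 1/16
  (X=2, Y=0, Z=1) weight 1/12
  (X=2, Y=1, Z=0) weight 3/32
  (X=2, Y=1, Z=2) weight 1/16
Group by Y:
  weight(Y=0) = 1/6
  weight(Y=1) = 5/16
Total weight = 1/6 + 5/16 = 23/48
P(Y=0 | obs) = 1/6 / 23/48 = 8/23
P(Y=1 | obs) = 5/16 / 23/48 = 15/23

P(Y = 0 | obs) = 8/23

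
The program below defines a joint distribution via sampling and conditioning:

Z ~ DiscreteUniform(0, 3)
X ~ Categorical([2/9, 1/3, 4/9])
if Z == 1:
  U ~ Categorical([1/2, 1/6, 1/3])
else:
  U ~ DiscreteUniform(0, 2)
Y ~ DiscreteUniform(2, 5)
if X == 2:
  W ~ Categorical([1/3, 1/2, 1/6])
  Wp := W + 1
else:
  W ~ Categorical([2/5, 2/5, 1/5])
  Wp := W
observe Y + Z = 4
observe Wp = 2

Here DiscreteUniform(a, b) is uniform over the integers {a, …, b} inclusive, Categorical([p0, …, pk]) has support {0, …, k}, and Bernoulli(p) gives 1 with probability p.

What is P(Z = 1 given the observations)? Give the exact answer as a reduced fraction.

Enumerate traces; 27 have nonzero weight after conditioning:
  (Z=0, X=0, U=0, Y=4, W=2) weight 1/1080
  (Z=0, X=0, U=1, Y=4, W=2) weight 1/1080
  (Z=0, X=0, U=2, Y=4, W=2) weight 1/1080
  (Z=0, X=1, U=0, Y=4, W=2) weight 1/720
  (Z=0, X=1, U=1, Y=4, W=2) weight 1/720
  (Z=0, X=1, U=2, Y=4, W=2) weight 1/720
  (Z=0, X=2, U=0, Y=4, W=1) weight 1/216
  (Z=0, X=2, U=1, Y=4, W=1) weight 1/216
  (Z=1, X=0, U=0, Y=3, W=2) weight 1/720
  (Z=2, X=0, U=0, Y=2, W=2) weight 1/1080
  … 17 more
Group by Z:
  weight(Z=0) = 1/48
  weight(Z=1) = 1/48
  weight(Z=2) = 1/48
Total weight = 1/48 + 1/48 + 1/48 = 1/16
P(Z=0 | obs) = 1/48 / 1/16 = 1/3
P(Z=1 | obs) = 1/48 / 1/16 = 1/3
P(Z=2 | obs) = 1/48 / 1/16 = 1/3

P(Z = 1 | obs) = 1/3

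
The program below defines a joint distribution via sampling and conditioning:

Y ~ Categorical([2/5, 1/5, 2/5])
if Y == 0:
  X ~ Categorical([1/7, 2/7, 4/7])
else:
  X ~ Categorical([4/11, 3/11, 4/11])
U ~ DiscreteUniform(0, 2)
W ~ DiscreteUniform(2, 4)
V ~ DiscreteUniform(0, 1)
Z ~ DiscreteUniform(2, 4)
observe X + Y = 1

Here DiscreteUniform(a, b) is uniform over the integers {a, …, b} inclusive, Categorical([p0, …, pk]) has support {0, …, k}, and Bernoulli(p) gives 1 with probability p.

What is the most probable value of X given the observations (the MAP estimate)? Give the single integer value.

argmax_v P(X = v | obs) = 1

Enumerate traces; 108 have nonzero weight after conditioning:
  (Y=0, X=1, U=0, W=2, V=0, Z=2) weight 2/945
  (Y=0, X=1, U=0, W=2, V=0, Z=3) weight 2/945
  (Y=0, X=1, U=0, W=2, V=0, Z=4) weight 2/945
  (Y=0, X=1, U=0, W=2, V=1, Z=2) weight 2/945
  (Y=0, X=1, U=0, W=2, V=1, Z=3) weight 2/945
  (Y=0, X=1, U=0, W=2, V=1, Z=4) weight 2/945
  (Y=0, X=1, U=0, W=3, V=0, Z=2) weight 2/945
  (Y=0, X=1, U=0, W=3, V=0, Z=3) weight 2/945
  (Y=1, X=0, U=0, W=2, V=0, Z=2) weight 2/1485
  … 99 more
Group by X:
  weight(X=0) = 4/55
  weight(X=1) = 4/35
Total weight = 4/55 + 4/35 = 72/385
P(X=0 | obs) = 4/55 / 72/385 = 7/18
P(X=1 | obs) = 4/35 / 72/385 = 11/18
argmax = 1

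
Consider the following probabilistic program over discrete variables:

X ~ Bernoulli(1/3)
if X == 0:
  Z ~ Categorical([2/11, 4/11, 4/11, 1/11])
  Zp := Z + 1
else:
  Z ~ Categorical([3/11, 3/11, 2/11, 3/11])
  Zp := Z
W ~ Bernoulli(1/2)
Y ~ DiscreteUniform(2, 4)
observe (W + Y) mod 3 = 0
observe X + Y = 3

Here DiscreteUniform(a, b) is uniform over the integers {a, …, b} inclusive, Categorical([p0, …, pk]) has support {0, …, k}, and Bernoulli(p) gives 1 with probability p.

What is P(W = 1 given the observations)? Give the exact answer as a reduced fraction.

P(W = 1 | obs) = 1/3

Enumerate traces; 8 have nonzero weight after conditioning:
  (X=0, Z=0, W=0, Y=3) weight 2/99
  (X=0, Z=1, W=0, Y=3) weight 4/99
  (X=0, Z=2, W=0, Y=3) weight 4/99
  (X=0, Z=3, W=0, Y=3) weight 1/99
  (X=1, Z=0, W=1, Y=2) weight 1/66
  (X=1, Z=1, W=1, Y=2) weight 1/66
  (X=1, Z=2, W=1, Y=2) weight 1/99
  (X=1, Z=3, W=1, Y=2) weight 1/66
Group by W:
  weight(W=0) = 1/9
  weight(W=1) = 1/18
Total weight = 1/9 + 1/18 = 1/6
P(W=0 | obs) = 1/9 / 1/6 = 2/3
P(W=1 | obs) = 1/18 / 1/6 = 1/3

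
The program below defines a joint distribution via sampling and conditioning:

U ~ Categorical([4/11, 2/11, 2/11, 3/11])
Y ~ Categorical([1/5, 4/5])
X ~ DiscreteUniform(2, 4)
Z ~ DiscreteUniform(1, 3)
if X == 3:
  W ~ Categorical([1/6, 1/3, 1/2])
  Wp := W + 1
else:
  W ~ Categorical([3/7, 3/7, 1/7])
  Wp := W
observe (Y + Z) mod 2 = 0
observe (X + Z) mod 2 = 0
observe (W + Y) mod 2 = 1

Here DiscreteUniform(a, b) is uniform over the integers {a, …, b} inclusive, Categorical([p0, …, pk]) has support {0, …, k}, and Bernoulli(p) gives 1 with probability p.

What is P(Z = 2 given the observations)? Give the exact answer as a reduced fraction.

P(Z = 2 | obs) = 9/65

Enumerate traces; 24 have nonzero weight after conditioning:
  (U=0, Y=0, X=2, Z=2, W=1) weight 4/1155
  (U=0, Y=0, X=4, Z=2, W=1) weight 4/1155
  (U=0, Y=1, X=3, Z=1, W=0) weight 8/1485
  (U=0, Y=1, X=3, Z=1, W=2) weight 8/495
  (U=0, Y=1, X=3, Z=3, W=0) weight 8/1485
  (U=0, Y=1, X=3, Z=3, W=2) weight 8/495
  (U=1, Y=0, X=2, Z=2, W=1) weight 2/1155
  (U=1, Y=0, X=4, Z=2, W=1) weight 2/1155
  … 16 more
Group by Z:
  weight(Z=1) = 8/135
  weight(Z=2) = 2/105
  weight(Z=3) = 8/135
Total weight = 8/135 + 2/105 + 8/135 = 26/189
P(Z=1 | obs) = 8/135 / 26/189 = 28/65
P(Z=2 | obs) = 2/105 / 26/189 = 9/65
P(Z=3 | obs) = 8/135 / 26/189 = 28/65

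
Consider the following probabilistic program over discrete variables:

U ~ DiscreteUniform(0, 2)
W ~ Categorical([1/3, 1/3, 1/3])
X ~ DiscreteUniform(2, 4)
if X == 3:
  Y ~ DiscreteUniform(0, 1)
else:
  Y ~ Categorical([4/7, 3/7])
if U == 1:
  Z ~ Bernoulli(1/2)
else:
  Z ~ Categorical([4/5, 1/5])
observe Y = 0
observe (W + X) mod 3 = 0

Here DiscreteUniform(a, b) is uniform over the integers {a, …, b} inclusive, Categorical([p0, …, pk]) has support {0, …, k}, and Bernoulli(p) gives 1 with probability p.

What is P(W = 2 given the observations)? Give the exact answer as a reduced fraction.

P(W = 2 | obs) = 8/23

Enumerate traces; 18 have nonzero weight after conditioning:
  (U=0, W=0, X=3, Y=0, Z=0) weight 2/135
  (U=0, W=0, X=3, Y=0, Z=1) weight 1/270
  (U=0, W=1, X=2, Y=0, Z=0) weight 16/945
  (U=0, W=1, X=2, Y=0, Z=1) weight 4/945
  (U=0, W=2, X=4, Y=0, Z=0) weight 16/945
  (U=0, W=2, X=4, Y=0, Z=1) weight 4/945
  (U=1, W=0, X=3, Y=0, Z=0) weight 1/108
  (U=1, W=0, X=3, Y=0, Z=1) weight 1/108
  … 10 more
Group by W:
  weight(W=0) = 1/18
  weight(W=1) = 4/63
  weight(W=2) = 4/63
Total weight = 1/18 + 4/63 + 4/63 = 23/126
P(W=0 | obs) = 1/18 / 23/126 = 7/23
P(W=1 | obs) = 4/63 / 23/126 = 8/23
P(W=2 | obs) = 4/63 / 23/126 = 8/23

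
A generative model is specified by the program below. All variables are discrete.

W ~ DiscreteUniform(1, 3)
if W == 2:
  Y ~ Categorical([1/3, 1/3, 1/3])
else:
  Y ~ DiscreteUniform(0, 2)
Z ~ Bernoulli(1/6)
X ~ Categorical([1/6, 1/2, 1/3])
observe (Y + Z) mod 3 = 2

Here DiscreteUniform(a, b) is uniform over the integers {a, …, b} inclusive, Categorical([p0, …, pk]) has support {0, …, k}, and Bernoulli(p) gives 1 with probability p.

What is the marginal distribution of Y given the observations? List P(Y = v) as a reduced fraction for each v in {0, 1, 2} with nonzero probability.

Enumerate traces; 18 have nonzero weight after conditioning:
  (W=1, Y=1, Z=1, X=0) weight 1/324
  (W=1, Y=1, Z=1, X=1) weight 1/108
  (W=1, Y=1, Z=1, X=2) weight 1/162
  (W=1, Y=2, Z=0, X=0) weight 5/324
  (W=1, Y=2, Z=0, X=1) weight 5/108
  (W=1, Y=2, Z=0, X=2) weight 5/162
  (W=2, Y=1, Z=1, X=0) weight 1/324
  (W=2, Y=1, Z=1, X=1) weight 1/108
  … 10 more
Group by Y:
  weight(Y=1) = 1/18
  weight(Y=2) = 5/18
Total weight = 1/18 + 5/18 = 1/3
P(Y=1 | obs) = 1/18 / 1/3 = 1/6
P(Y=2 | obs) = 5/18 / 1/3 = 5/6

P(Y=1) = 1/6, P(Y=2) = 5/6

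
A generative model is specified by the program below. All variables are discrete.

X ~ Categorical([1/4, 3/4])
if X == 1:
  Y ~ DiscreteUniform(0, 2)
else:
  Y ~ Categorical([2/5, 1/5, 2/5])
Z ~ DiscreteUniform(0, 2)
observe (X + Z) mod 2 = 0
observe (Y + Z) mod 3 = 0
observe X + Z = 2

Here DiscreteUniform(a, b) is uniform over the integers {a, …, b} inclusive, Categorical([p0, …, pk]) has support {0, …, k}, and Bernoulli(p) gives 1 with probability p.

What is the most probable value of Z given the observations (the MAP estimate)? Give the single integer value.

Enumerate traces; 2 have nonzero weight after conditioning:
  (X=0, Y=1, Z=2) weight 1/60
  (X=1, Y=2, Z=1) weight 1/12
Group by Z:
  weight(Z=1) = 1/12
  weight(Z=2) = 1/60
Total weight = 1/12 + 1/60 = 1/10
P(Z=1 | obs) = 1/12 / 1/10 = 5/6
P(Z=2 | obs) = 1/60 / 1/10 = 1/6
argmax = 1

argmax_v P(Z = v | obs) = 1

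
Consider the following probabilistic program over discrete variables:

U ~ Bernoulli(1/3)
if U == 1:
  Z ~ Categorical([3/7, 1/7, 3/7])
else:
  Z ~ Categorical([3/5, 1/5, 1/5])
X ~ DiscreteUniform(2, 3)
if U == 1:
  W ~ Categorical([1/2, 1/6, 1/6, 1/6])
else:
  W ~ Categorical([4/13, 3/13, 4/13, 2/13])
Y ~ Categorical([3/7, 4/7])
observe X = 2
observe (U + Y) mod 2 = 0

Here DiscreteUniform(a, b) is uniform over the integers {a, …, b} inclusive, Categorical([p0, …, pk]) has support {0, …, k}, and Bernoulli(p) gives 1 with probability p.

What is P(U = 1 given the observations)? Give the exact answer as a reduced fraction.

Enumerate traces; 24 have nonzero weight after conditioning:
  (U=0, Z=0, X=2, W=0, Y=0) weight 12/455
  (U=0, Z=0, X=2, W=1, Y=0) weight 9/455
  (U=0, Z=0, X=2, W=2, Y=0) weight 12/455
  (U=0, Z=0, X=2, W=3, Y=0) weight 6/455
  (U=0, Z=1, X=2, W=0, Y=0) weight 4/455
  (U=0, Z=1, X=2, W=1, Y=0) weight 3/455
  (U=0, Z=1, X=2, W=2, Y=0) weight 4/455
  (U=0, Z=1, X=2, W=3, Y=0) weight 2/455
  (U=1, Z=0, X=2, W=0, Y=1) weight 1/49
  … 15 more
Group by U:
  weight(U=0) = 1/7
  weight(U=1) = 2/21
Total weight = 1/7 + 2/21 = 5/21
P(U=0 | obs) = 1/7 / 5/21 = 3/5
P(U=1 | obs) = 2/21 / 5/21 = 2/5

P(U = 1 | obs) = 2/5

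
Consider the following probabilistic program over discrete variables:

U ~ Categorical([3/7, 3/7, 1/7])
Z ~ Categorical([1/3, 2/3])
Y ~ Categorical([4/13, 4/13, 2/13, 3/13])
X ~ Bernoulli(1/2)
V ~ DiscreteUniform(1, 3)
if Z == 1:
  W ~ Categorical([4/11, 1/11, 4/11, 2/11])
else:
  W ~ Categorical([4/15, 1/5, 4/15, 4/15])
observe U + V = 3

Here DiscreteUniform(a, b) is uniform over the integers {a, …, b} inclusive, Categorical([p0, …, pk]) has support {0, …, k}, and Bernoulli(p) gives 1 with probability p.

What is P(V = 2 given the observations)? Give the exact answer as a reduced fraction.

P(V = 2 | obs) = 3/7

Enumerate traces; 192 have nonzero weight after conditioning:
  (U=0, Z=0, Y=0, X=0, V=3, W=0) weight 8/4095
  (U=0, Z=0, Y=0, X=0, V=3, W=1) weight 2/1365
  (U=0, Z=0, Y=0, X=0, V=3, W=2) weight 8/4095
  (U=0, Z=0, Y=0, X=0, V=3, W=3) weight 8/4095
  (U=0, Z=0, Y=0, X=1, V=3, W=0) weight 8/4095
  (U=0, Z=0, Y=0, X=1, V=3, W=1) weight 2/1365
  (U=0, Z=0, Y=0, X=1, V=3, W=2) weight 8/4095
  (U=0, Z=0, Y=0, X=1, V=3, W=3) weight 8/4095
  (U=1, Z=0, Y=0, X=0, V=2, W=0) weight 8/4095
  (U=2, Z=0, Y=0, X=0, V=1, W=0) weight 8/12285
  … 182 more
Group by V:
  weight(V=1) = 1/21
  weight(V=2) = 1/7
  weight(V=3) = 1/7
Total weight = 1/21 + 1/7 + 1/7 = 1/3
P(V=1 | obs) = 1/21 / 1/3 = 1/7
P(V=2 | obs) = 1/7 / 1/3 = 3/7
P(V=3 | obs) = 1/7 / 1/3 = 3/7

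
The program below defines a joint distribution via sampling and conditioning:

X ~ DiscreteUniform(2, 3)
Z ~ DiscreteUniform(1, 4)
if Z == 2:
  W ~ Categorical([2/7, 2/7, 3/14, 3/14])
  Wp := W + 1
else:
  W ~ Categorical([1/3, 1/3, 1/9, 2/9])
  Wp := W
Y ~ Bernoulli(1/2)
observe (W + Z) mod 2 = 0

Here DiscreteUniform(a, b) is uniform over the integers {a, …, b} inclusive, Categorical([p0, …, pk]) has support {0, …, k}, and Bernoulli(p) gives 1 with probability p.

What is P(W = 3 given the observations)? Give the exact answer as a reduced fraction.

P(W = 3 | obs) = 8/37

Enumerate traces; 32 have nonzero weight after conditioning:
  (X=2, Z=1, W=1, Y=0) weight 1/48
  (X=2, Z=1, W=1, Y=1) weight 1/48
  (X=2, Z=1, W=3, Y=0) weight 1/72
  (X=2, Z=1, W=3, Y=1) weight 1/72
  (X=2, Z=2, W=0, Y=0) weight 1/56
  (X=2, Z=2, W=0, Y=1) weight 1/56
  (X=2, Z=2, W=2, Y=0) weight 3/224
  (X=2, Z=2, W=2, Y=1) weight 3/224
  … 24 more
Group by W:
  weight(W=0) = 13/84
  weight(W=1) = 1/6
  weight(W=2) = 41/504
  weight(W=3) = 1/9
Total weight = 13/84 + 1/6 + 41/504 + 1/9 = 37/72
P(W=0 | obs) = 13/84 / 37/72 = 78/259
P(W=1 | obs) = 1/6 / 37/72 = 12/37
P(W=2 | obs) = 41/504 / 37/72 = 41/259
P(W=3 | obs) = 1/9 / 37/72 = 8/37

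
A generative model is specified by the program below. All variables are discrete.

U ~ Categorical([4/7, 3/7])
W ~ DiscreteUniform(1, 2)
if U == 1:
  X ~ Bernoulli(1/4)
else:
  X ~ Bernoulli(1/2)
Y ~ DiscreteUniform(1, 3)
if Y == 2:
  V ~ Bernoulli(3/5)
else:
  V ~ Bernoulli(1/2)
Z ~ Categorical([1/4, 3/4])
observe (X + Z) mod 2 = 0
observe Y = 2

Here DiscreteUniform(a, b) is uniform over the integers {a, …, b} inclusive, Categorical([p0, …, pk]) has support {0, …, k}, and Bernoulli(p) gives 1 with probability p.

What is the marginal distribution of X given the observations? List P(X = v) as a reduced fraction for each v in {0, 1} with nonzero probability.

Enumerate traces; 16 have nonzero weight after conditioning:
  (U=0, W=1, X=0, Y=2, V=0, Z=0) weight 1/210
  (U=0, W=1, X=0, Y=2, V=1, Z=0) weight 1/140
  (U=0, W=1, X=1, Y=2, V=0, Z=1) weight 1/70
  (U=0, W=1, X=1, Y=2, V=1, Z=1) weight 3/140
  (U=0, W=2, X=0, Y=2, V=0, Z=0) weight 1/210
  (U=0, W=2, X=0, Y=2, V=1, Z=0) weight 1/140
  (U=0, W=2, X=1, Y=2, V=0, Z=1) weight 1/70
  (U=0, W=2, X=1, Y=2, V=1, Z=1) weight 3/140
  … 8 more
Group by X:
  weight(X=0) = 17/336
  weight(X=1) = 11/112
Total weight = 17/336 + 11/112 = 25/168
P(X=0 | obs) = 17/336 / 25/168 = 17/50
P(X=1 | obs) = 11/112 / 25/168 = 33/50

P(X=0) = 17/50, P(X=1) = 33/50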